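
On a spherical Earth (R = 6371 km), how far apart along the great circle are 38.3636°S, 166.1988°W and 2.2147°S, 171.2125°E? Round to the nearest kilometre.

4630 km

Δλ = 171.2125 − -166.1988 = 337.4113°; wrapped into (−180°, 180°]: -22.5887°.
Δφ = -2.2147 − -38.3636 = 36.1489°.
a = sin²(Δφ/2) + cos φ₁ · cos φ₂ · sin²(Δλ/2) = 0.126309.
c = 2·atan2(√a, √(1−a)) = 0.72668 rad → d = 6371·c ≈ 4629.71 km.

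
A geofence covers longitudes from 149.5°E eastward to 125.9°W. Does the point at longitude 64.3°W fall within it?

Band width going east from +149.5° to -125.9°: ((-125.9 − 149.5) mod 360) = 84.6°.
Offset of -64.3° east of the west edge: ((-64.3 − 149.5) mod 360) = 146.2°.
146.2° > 84.6° ⇒ outside.

No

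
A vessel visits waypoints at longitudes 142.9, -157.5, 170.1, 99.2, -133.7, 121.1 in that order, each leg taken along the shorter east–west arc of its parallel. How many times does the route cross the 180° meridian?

4

Leg 1: +142.9° → -157.5°, shortest Δλ = 59.6° (east) — crosses 180°.
Leg 2: -157.5° → +170.1°, shortest Δλ = -32.4° (west) — crosses 180°.
Leg 3: +170.1° → +99.2°, shortest Δλ = -70.9° (west) — does not cross 180°.
Leg 4: +99.2° → -133.7°, shortest Δλ = 127.1° (east) — crosses 180°.
Leg 5: -133.7° → +121.1°, shortest Δλ = -105.2° (west) — crosses 180°.
Total crossings: 4.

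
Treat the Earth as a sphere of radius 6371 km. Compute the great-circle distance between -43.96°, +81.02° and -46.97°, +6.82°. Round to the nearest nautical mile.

3009 nmi

Δλ = 6.82 − 81.02 = -74.20°.
Δφ = -46.97 − -43.96 = -3.01°.
a = sin²(Δφ/2) + cos φ₁ · cos φ₂ · sin²(Δλ/2) = 0.179416.
c = 2·atan2(√a, √(1−a)) = 0.87478 rad → d = 6371·c ≈ 5573.20 km ≈ 3009.29 nmi.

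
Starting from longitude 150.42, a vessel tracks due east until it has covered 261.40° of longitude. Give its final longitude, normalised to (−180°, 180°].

Start at +150.42°; shift +261.40° → +411.82°.
+411.82° lies outside (−180°, 180°]; subtract 360° → +51.82°.

+51.82°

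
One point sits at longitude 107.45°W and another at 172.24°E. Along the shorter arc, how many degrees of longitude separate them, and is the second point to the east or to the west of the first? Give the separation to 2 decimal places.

80.31° west

Raw difference: 172.24 − -107.45 = 279.69°.
Normalise into (−180°, 180°]: 279.69° − 360° = -80.31°.
Negative ⇒ the second point lies to the west; separation 80.31°.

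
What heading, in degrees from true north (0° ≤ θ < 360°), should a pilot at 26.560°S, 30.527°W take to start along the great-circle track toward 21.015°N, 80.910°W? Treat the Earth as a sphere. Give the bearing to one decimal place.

309.2°

Δλ = -80.910 − -30.527 = -50.383°.
θ = atan2( sin Δλ · cos φ₂ , cos φ₁ · sin φ₂ − sin φ₁ · cos φ₂ · cos Δλ )
  = atan2(-0.71909, 0.58692) = -50.779° → normalised to [0°, 360°): 309.221°.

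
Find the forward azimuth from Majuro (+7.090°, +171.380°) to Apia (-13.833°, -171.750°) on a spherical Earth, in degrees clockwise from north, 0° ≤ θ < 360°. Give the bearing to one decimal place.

141.3°

Δλ = -171.750 − 171.380 = -343.130°; wrapped into (−180°, 180°]: 16.870°.
θ = atan2( sin Δλ · cos φ₂ , cos φ₁ · sin φ₂ − sin φ₁ · cos φ₂ · cos Δλ )
  = atan2(0.28178, -0.35196) = 141.318° → normalised to [0°, 360°): 141.318°.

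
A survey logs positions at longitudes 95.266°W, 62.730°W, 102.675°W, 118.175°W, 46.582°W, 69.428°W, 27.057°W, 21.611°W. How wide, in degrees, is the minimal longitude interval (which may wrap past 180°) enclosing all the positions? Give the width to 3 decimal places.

96.564°

Sort the longitudes: -118.175°, -102.675°, -95.266°, -69.428°, -62.730°, -46.582°, -27.057°, -21.611°.
Eastward gaps between consecutive values (wrapping around): 15.500°, 7.409°, 25.838°, 6.698°, 16.148°, 19.525°, 5.446°, 263.436°.
Largest gap = 263.436° ⇒ minimal covering band is its complement: 360° − 263.436° = 96.564°.
Band runs from -118.175° eastward to -21.611°.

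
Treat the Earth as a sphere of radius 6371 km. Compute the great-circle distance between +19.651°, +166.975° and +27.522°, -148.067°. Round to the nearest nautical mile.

2505 nmi

Δλ = -148.067 − 166.975 = -315.042°; wrapped into (−180°, 180°]: 44.958°.
Δφ = 27.522 − 19.651 = 7.871°.
a = sin²(Δφ/2) + cos φ₁ · cos φ₂ · sin²(Δλ/2) = 0.126804.
c = 2·atan2(√a, √(1−a)) = 0.72817 rad → d = 6371·c ≈ 4639.18 km ≈ 2504.96 nmi.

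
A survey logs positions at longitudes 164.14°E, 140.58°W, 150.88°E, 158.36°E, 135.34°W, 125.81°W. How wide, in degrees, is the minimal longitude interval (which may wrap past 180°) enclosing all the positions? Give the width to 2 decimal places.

83.31°

Sort the longitudes: -140.58°, -135.34°, -125.81°, +150.88°, +158.36°, +164.14°.
Eastward gaps between consecutive values (wrapping around): 5.24°, 9.53°, 276.69°, 7.48°, 5.78°, 55.28°.
Largest gap = 276.69° ⇒ minimal covering band is its complement: 360° − 276.69° = 83.31°.
Band runs from +150.88° eastward to -125.81°, crossing the antimeridian.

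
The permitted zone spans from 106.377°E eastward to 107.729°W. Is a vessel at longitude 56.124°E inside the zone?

Band width going east from +106.377° to -107.729°: ((-107.729 − 106.377) mod 360) = 145.894°.
Offset of +56.124° east of the west edge: ((56.124 − 106.377) mod 360) = 309.747°.
309.747° > 145.894° ⇒ outside.

No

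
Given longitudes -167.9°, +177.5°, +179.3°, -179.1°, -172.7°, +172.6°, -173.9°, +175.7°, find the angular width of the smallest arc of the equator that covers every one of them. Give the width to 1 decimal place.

19.5°

Sort the longitudes: -179.1°, -173.9°, -172.7°, -167.9°, +172.6°, +175.7°, +177.5°, +179.3°.
Eastward gaps between consecutive values (wrapping around): 5.2°, 1.2°, 4.8°, 340.5°, 3.1°, 1.8°, 1.8°, 1.6°.
Largest gap = 340.5° ⇒ minimal covering band is its complement: 360° − 340.5° = 19.5°.
Band runs from +172.6° eastward to -167.9°, crossing the antimeridian.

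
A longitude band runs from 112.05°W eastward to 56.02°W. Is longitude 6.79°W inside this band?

Band width going east from -112.05° to -56.02°: ((-56.02 − -112.05) mod 360) = 56.03°.
Offset of -6.79° east of the west edge: ((-6.79 − -112.05) mod 360) = 105.26°.
105.26° > 56.03° ⇒ outside.

No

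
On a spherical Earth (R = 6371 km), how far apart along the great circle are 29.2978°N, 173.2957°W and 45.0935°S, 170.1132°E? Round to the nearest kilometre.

8441 km

Δλ = 170.1132 − -173.2957 = 343.4089°; wrapped into (−180°, 180°]: -16.5911°.
Δφ = -45.0935 − 29.2978 = -74.3913°.
a = sin²(Δφ/2) + cos φ₁ · cos φ₂ · sin²(Δλ/2) = 0.378283.
c = 2·atan2(√a, √(1−a)) = 1.32489 rad → d = 6371·c ≈ 8440.88 km.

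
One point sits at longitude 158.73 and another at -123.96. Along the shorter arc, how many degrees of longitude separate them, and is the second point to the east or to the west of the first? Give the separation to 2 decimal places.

77.31° east

Raw difference: -123.96 − 158.73 = -282.69°.
Normalise into (−180°, 180°]: -282.69° + 360° = 77.31°.
Positive ⇒ the second point lies to the east; separation 77.31°.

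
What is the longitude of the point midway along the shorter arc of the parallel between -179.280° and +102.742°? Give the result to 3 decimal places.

+141.731°

Signed shortest Δλ from -179.280° to +102.742° is -77.978°.
Midpoint longitude = -179.280° + (-77.978°)/2 = -179.280° − 38.989° = -218.269°.
Normalise into (−180°, 180°]: +141.731°.
(The naïve average (-179.280 + +102.742)/2 = -38.269° is on the wrong side of the globe.)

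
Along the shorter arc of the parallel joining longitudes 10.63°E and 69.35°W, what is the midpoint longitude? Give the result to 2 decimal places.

29.36°W

Signed shortest Δλ from +10.63° to -69.35° is -79.98°.
Midpoint longitude = +10.63° + (-79.98°)/2 = +10.63° − 39.99° = -29.36°.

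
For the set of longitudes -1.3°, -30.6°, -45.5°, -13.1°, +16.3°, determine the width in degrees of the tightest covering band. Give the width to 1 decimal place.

61.8°

Sort the longitudes: -45.5°, -30.6°, -13.1°, -1.3°, +16.3°.
Eastward gaps between consecutive values (wrapping around): 14.9°, 17.5°, 11.8°, 17.6°, 298.2°.
Largest gap = 298.2° ⇒ minimal covering band is its complement: 360° − 298.2° = 61.8°.
Band runs from -45.5° eastward to +16.3°.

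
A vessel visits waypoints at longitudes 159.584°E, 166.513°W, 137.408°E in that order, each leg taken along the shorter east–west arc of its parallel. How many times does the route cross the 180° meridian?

Leg 1: +159.584° → -166.513°, shortest Δλ = 33.903° (east) — crosses 180°.
Leg 2: -166.513° → +137.408°, shortest Δλ = -56.079° (west) — crosses 180°.
Total crossings: 2.

2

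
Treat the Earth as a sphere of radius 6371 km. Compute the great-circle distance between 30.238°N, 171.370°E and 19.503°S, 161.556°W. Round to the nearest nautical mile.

Δλ = -161.556 − 171.370 = -332.926°; wrapped into (−180°, 180°]: 27.074°.
Δφ = -19.503 − 30.238 = -49.741°.
a = sin²(Δφ/2) + cos φ₁ · cos φ₂ · sin²(Δλ/2) = 0.221498.
c = 2·atan2(√a, √(1−a)) = 0.98002 rad → d = 6371·c ≈ 6243.72 km ≈ 3371.34 nmi.

3371 nmi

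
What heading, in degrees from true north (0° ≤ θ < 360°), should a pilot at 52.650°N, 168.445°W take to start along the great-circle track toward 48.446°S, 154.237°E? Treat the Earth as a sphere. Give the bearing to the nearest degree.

Δλ = 154.237 − -168.445 = 322.682°; wrapped into (−180°, 180°]: -37.318°.
θ = atan2( sin Δλ · cos φ₂ , cos φ₁ · sin φ₂ − sin φ₁ · cos φ₂ · cos Δλ )
  = atan2(-0.40213, -0.87336) = -155.277° → normalised to [0°, 360°): 204.723°.

205°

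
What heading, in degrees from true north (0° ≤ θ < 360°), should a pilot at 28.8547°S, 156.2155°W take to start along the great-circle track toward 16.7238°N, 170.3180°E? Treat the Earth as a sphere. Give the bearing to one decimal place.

320.4°

Δλ = 170.3180 − -156.2155 = 326.5335°; wrapped into (−180°, 180°]: -33.4665°.
θ = atan2( sin Δλ · cos φ₂ , cos φ₁ · sin φ₂ − sin φ₁ · cos φ₂ · cos Δλ )
  = atan2(-0.52812, 0.63758) = -39.636° → normalised to [0°, 360°): 320.364°.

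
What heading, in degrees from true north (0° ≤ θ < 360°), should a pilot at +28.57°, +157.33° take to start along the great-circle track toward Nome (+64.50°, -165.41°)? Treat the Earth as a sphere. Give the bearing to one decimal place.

22.5°

Δλ = -165.41 − 157.33 = -322.74°; wrapped into (−180°, 180°]: 37.26°.
θ = atan2( sin Δλ · cos φ₂ , cos φ₁ · sin φ₂ − sin φ₁ · cos φ₂ · cos Δλ )
  = atan2(0.26065, 0.62882) = 22.514° → normalised to [0°, 360°): 22.514°.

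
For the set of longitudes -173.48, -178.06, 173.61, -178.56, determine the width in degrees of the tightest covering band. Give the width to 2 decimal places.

Sort the longitudes: -178.56°, -178.06°, -173.48°, +173.61°.
Eastward gaps between consecutive values (wrapping around): 0.50°, 4.58°, 347.09°, 7.83°.
Largest gap = 347.09° ⇒ minimal covering band is its complement: 360° − 347.09° = 12.91°.
Band runs from +173.61° eastward to -173.48°, crossing the antimeridian.

12.91°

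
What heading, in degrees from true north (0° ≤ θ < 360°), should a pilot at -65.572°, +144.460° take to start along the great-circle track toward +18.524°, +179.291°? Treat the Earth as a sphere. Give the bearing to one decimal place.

Δλ = 179.291 − 144.460 = 34.831°.
θ = atan2( sin Δλ · cos φ₂ , cos φ₁ · sin φ₂ − sin φ₁ · cos φ₂ · cos Δλ )
  = atan2(0.54157, 0.84003) = 32.810° → normalised to [0°, 360°): 32.810°.

32.8°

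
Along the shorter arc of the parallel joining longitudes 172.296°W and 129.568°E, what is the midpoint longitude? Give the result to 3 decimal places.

158.636°E

Signed shortest Δλ from -172.296° to +129.568° is -58.136°.
Midpoint longitude = -172.296° + (-58.136°)/2 = -172.296° − 29.068° = -201.364°.
Normalise into (−180°, 180°]: +158.636°.
(The naïve average (-172.296 + +129.568)/2 = -21.364° is on the wrong side of the globe.)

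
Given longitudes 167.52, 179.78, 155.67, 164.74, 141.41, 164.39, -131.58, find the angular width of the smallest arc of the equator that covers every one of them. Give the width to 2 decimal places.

Sort the longitudes: -131.58°, +141.41°, +155.67°, +164.39°, +164.74°, +167.52°, +179.78°.
Eastward gaps between consecutive values (wrapping around): 272.99°, 14.26°, 8.72°, 0.35°, 2.78°, 12.26°, 48.64°.
Largest gap = 272.99° ⇒ minimal covering band is its complement: 360° − 272.99° = 87.01°.
Band runs from +141.41° eastward to -131.58°, crossing the antimeridian.

87.01°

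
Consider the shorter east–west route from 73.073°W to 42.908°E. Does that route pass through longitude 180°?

No

Signed shortest Δλ = ((42.908 − -73.073 + 180) mod 360) − 180 = 115.981°.
Going east by 115.981° from -73.073° reaches +42.908° without touching 180°.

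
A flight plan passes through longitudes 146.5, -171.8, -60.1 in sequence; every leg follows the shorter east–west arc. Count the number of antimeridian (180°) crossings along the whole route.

1

Leg 1: +146.5° → -171.8°, shortest Δλ = 41.7° (east) — crosses 180°.
Leg 2: -171.8° → -60.1°, shortest Δλ = 111.7° (east) — does not cross 180°.
Total crossings: 1.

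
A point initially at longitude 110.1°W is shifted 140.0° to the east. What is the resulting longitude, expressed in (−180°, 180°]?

29.9°E

Start at -110.1°; shift +140.0° → +29.9°.
+29.9° already lies in (−180°, 180°].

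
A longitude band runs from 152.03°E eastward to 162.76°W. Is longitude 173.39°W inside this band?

Band width going east from +152.03° to -162.76°: ((-162.76 − 152.03) mod 360) = 45.21°.
Offset of -173.39° east of the west edge: ((-173.39 − 152.03) mod 360) = 34.58°.
34.58° ≤ 45.21° ⇒ inside.

Yes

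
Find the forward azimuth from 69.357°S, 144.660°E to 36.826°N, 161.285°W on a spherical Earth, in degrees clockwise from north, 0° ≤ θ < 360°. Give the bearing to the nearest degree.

Δλ = -161.285 − 144.660 = -305.945°; wrapped into (−180°, 180°]: 54.055°.
θ = atan2( sin Δλ · cos φ₂ , cos φ₁ · sin φ₂ − sin φ₁ · cos φ₂ · cos Δλ )
  = atan2(0.64804, 0.65102) = 44.868° → normalised to [0°, 360°): 44.868°.

45°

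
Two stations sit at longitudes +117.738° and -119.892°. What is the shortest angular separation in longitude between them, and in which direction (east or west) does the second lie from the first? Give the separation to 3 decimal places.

Raw difference: -119.892 − 117.738 = -237.63°.
Normalise into (−180°, 180°]: -237.63° + 360° = 122.37°.
Positive ⇒ the second point lies to the east; separation 122.370°.

122.370° east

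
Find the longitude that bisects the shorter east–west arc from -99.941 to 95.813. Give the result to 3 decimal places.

Signed shortest Δλ from -99.941° to +95.813° is -164.246°.
Midpoint longitude = -99.941° + (-164.246°)/2 = -99.941° − 82.123° = -182.064°.
Normalise into (−180°, 180°]: +177.936°.
(The naïve average (-99.941 + +95.813)/2 = -2.064° is on the wrong side of the globe.)

+177.936°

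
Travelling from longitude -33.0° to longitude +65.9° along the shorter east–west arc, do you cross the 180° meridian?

No

Signed shortest Δλ = ((65.9 − -33.0 + 180) mod 360) − 180 = 98.9°.
Going east by 98.9° from -33.0° reaches +65.9° without touching 180°.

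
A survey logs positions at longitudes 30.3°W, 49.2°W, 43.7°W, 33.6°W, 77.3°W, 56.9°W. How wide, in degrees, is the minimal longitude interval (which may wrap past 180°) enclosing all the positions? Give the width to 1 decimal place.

Sort the longitudes: -77.3°, -56.9°, -49.2°, -43.7°, -33.6°, -30.3°.
Eastward gaps between consecutive values (wrapping around): 20.4°, 7.7°, 5.5°, 10.1°, 3.3°, 313.0°.
Largest gap = 313.0° ⇒ minimal covering band is its complement: 360° − 313.0° = 47.0°.
Band runs from -77.3° eastward to -30.3°.

47.0°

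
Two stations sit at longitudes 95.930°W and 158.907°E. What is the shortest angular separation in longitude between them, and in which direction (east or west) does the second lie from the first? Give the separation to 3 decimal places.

Raw difference: 158.907 − -95.930 = 254.837°.
Normalise into (−180°, 180°]: 254.837° − 360° = -105.163°.
Negative ⇒ the second point lies to the west; separation 105.163°.

105.163° west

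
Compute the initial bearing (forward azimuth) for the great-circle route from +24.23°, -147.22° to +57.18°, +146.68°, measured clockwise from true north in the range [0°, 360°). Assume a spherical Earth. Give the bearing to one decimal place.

323.8°

Δλ = 146.68 − -147.22 = 293.90°; wrapped into (−180°, 180°]: -66.10°.
θ = atan2( sin Δλ · cos φ₂ , cos φ₁ · sin φ₂ − sin φ₁ · cos φ₂ · cos Δλ )
  = atan2(-0.49553, 0.67623) = -36.233° → normalised to [0°, 360°): 323.767°.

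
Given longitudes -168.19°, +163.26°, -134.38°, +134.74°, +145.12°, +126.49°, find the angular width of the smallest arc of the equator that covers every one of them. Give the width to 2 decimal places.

Sort the longitudes: -168.19°, -134.38°, +126.49°, +134.74°, +145.12°, +163.26°.
Eastward gaps between consecutive values (wrapping around): 33.81°, 260.87°, 8.25°, 10.38°, 18.14°, 28.55°.
Largest gap = 260.87° ⇒ minimal covering band is its complement: 360° − 260.87° = 99.13°.
Band runs from +126.49° eastward to -134.38°, crossing the antimeridian.

99.13°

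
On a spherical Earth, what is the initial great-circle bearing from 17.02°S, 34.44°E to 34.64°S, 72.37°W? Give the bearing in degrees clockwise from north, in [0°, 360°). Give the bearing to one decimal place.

232.1°

Δλ = -72.37 − 34.44 = -106.81°.
θ = atan2( sin Δλ · cos φ₂ , cos φ₁ · sin φ₂ − sin φ₁ · cos φ₂ · cos Δλ )
  = atan2(-0.78758, -0.61317) = -127.902° → normalised to [0°, 360°): 232.098°.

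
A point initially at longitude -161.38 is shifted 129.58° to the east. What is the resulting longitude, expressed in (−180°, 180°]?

-31.80°

Start at -161.38°; shift +129.58° → -31.80°.
-31.80° already lies in (−180°, 180°].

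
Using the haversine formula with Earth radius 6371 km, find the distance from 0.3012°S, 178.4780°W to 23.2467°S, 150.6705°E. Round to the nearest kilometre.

Δλ = 150.6705 − -178.4780 = 329.1485°; wrapped into (−180°, 180°]: -30.8515°.
Δφ = -23.2467 − -0.3012 = -22.9455°.
a = sin²(Δφ/2) + cos φ₁ · cos φ₂ · sin²(Δλ/2) = 0.104567.
c = 2·atan2(√a, √(1−a)) = 0.65858 rad → d = 6371·c ≈ 4195.78 km.

4196 km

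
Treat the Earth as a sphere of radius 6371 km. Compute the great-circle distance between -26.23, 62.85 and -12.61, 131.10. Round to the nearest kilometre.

7240 km

Δλ = 131.10 − 62.85 = 68.25°.
Δφ = -12.61 − -26.23 = 13.62°.
a = sin²(Δφ/2) + cos φ₁ · cos φ₂ · sin²(Δλ/2) = 0.289564.
c = 2·atan2(√a, √(1−a)) = 1.13639 rad → d = 6371·c ≈ 7239.94 km.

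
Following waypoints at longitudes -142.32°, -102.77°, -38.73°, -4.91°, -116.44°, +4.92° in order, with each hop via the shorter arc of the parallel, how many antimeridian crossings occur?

0

Leg 1: -142.32° → -102.77°, shortest Δλ = 39.55° (east) — does not cross 180°.
Leg 2: -102.77° → -38.73°, shortest Δλ = 64.04° (east) — does not cross 180°.
Leg 3: -38.73° → -4.91°, shortest Δλ = 33.82° (east) — does not cross 180°.
Leg 4: -4.91° → -116.44°, shortest Δλ = -111.53° (west) — does not cross 180°.
Leg 5: -116.44° → +4.92°, shortest Δλ = 121.36° (east) — does not cross 180°.
Total crossings: 0.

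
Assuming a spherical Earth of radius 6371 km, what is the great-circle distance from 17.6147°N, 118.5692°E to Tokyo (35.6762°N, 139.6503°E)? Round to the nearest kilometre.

Δλ = 139.6503 − 118.5692 = 21.0811°.
Δφ = 35.6762 − 17.6147 = 18.0615°.
a = sin²(Δφ/2) + cos φ₁ · cos φ₂ · sin²(Δλ/2) = 0.050547.
c = 2·atan2(√a, √(1−a)) = 0.45353 rad → d = 6371·c ≈ 2889.44 km.

2889 km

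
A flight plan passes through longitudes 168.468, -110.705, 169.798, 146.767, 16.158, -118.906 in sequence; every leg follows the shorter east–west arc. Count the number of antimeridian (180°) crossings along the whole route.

Leg 1: +168.468° → -110.705°, shortest Δλ = 80.827° (east) — crosses 180°.
Leg 2: -110.705° → +169.798°, shortest Δλ = -79.497° (west) — crosses 180°.
Leg 3: +169.798° → +146.767°, shortest Δλ = -23.031° (west) — does not cross 180°.
Leg 4: +146.767° → +16.158°, shortest Δλ = -130.609° (west) — does not cross 180°.
Leg 5: +16.158° → -118.906°, shortest Δλ = -135.064° (west) — does not cross 180°.
Total crossings: 2.

2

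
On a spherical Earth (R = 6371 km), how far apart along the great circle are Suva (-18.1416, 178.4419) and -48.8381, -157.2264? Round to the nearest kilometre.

4054 km

Δλ = -157.2264 − 178.4419 = -335.6683°; wrapped into (−180°, 180°]: 24.3317°.
Δφ = -48.8381 − -18.1416 = -30.6965°.
a = sin²(Δφ/2) + cos φ₁ · cos φ₂ · sin²(Δλ/2) = 0.097837.
c = 2·atan2(√a, √(1−a)) = 0.63626 rad → d = 6371·c ≈ 4053.58 km.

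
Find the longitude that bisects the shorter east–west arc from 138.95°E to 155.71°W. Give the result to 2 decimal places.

Signed shortest Δλ from +138.95° to -155.71° is +65.34°.
Midpoint longitude = +138.95° + (+65.34°)/2 = +138.95° + 32.67° = +171.62°.
(The naïve average (+138.95 + -155.71)/2 = -8.38° is on the wrong side of the globe.)

171.62°E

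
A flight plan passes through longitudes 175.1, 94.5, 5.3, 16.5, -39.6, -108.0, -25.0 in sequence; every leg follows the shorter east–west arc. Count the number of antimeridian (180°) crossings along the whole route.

Leg 1: +175.1° → +94.5°, shortest Δλ = -80.6° (west) — does not cross 180°.
Leg 2: +94.5° → +5.3°, shortest Δλ = -89.2° (west) — does not cross 180°.
Leg 3: +5.3° → +16.5°, shortest Δλ = 11.2° (east) — does not cross 180°.
Leg 4: +16.5° → -39.6°, shortest Δλ = -56.1° (west) — does not cross 180°.
Leg 5: -39.6° → -108.0°, shortest Δλ = -68.4° (west) — does not cross 180°.
Leg 6: -108.0° → -25.0°, shortest Δλ = 83.0° (east) — does not cross 180°.
Total crossings: 0.

0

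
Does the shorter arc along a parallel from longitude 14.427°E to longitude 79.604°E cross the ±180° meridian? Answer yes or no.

No

Signed shortest Δλ = ((79.604 − 14.427 + 180) mod 360) − 180 = 65.177°.
Going east by 65.177° from +14.427° reaches +79.604° without touching 180°.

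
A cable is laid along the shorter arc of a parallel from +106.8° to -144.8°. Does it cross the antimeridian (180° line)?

Yes

Naïve |-144.8 − 106.8| = 251.6° > 180°, so the shorter arc goes the other way round — across 180°.
Signed shortest Δλ = ((-144.8 − 106.8 + 180) mod 360) − 180 = 108.4°.
Going east by 108.4° from +106.8° passes through 180° before reaching -144.8°.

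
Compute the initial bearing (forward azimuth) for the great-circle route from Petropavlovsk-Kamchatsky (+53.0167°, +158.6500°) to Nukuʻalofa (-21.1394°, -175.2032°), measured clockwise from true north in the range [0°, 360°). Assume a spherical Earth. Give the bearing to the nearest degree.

155°

Δλ = -175.2032 − 158.6500 = -333.8532°; wrapped into (−180°, 180°]: 26.1468°.
θ = atan2( sin Δλ · cos φ₂ , cos φ₁ · sin φ₂ − sin φ₁ · cos φ₂ · cos Δλ )
  = atan2(0.41102, -0.88577) = 155.108° → normalised to [0°, 360°): 155.108°.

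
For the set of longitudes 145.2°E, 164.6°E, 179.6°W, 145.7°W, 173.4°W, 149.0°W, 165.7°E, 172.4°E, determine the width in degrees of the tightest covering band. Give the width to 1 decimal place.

69.1°

Sort the longitudes: -179.6°, -173.4°, -149.0°, -145.7°, +145.2°, +164.6°, +165.7°, +172.4°.
Eastward gaps between consecutive values (wrapping around): 6.2°, 24.4°, 3.3°, 290.9°, 19.4°, 1.1°, 6.7°, 8.0°.
Largest gap = 290.9° ⇒ minimal covering band is its complement: 360° − 290.9° = 69.1°.
Band runs from +145.2° eastward to -145.7°, crossing the antimeridian.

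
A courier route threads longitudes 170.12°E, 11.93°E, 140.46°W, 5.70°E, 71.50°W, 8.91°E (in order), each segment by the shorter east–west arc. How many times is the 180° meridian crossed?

0

Leg 1: +170.12° → +11.93°, shortest Δλ = -158.19° (west) — does not cross 180°.
Leg 2: +11.93° → -140.46°, shortest Δλ = -152.39° (west) — does not cross 180°.
Leg 3: -140.46° → +5.70°, shortest Δλ = 146.16° (east) — does not cross 180°.
Leg 4: +5.70° → -71.50°, shortest Δλ = -77.2° (west) — does not cross 180°.
Leg 5: -71.50° → +8.91°, shortest Δλ = 80.41° (east) — does not cross 180°.
Total crossings: 0.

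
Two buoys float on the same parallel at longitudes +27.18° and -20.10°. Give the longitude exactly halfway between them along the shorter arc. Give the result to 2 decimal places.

+3.54°

Signed shortest Δλ from +27.18° to -20.10° is -47.28°.
Midpoint longitude = +27.18° + (-47.28°)/2 = +27.18° − 23.64° = +3.54°.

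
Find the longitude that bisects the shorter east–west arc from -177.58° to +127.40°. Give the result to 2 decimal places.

Signed shortest Δλ from -177.58° to +127.40° is -55.02°.
Midpoint longitude = -177.58° + (-55.02°)/2 = -177.58° − 27.51° = -205.09°.
Normalise into (−180°, 180°]: +154.91°.
(The naïve average (-177.58 + +127.40)/2 = -25.09° is on the wrong side of the globe.)

+154.91°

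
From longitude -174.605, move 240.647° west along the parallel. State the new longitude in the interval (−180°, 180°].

-55.252°

Start at -174.605°; shift −240.647° → -415.252°.
-415.252° lies outside (−180°, 180°]; add 360° → -55.252°.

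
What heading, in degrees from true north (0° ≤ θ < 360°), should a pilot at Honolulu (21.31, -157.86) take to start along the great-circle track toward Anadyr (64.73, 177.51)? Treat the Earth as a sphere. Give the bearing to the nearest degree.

346°

Δλ = 177.51 − -157.86 = 335.37°; wrapped into (−180°, 180°]: -24.63°.
θ = atan2( sin Δλ · cos φ₂ , cos φ₁ · sin φ₂ − sin φ₁ · cos φ₂ · cos Δλ )
  = atan2(-0.17791, 0.70146) = -14.232° → normalised to [0°, 360°): 345.768°.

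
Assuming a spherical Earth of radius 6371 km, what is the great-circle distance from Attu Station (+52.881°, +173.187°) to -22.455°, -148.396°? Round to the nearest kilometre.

Δλ = -148.396 − 173.187 = -321.583°; wrapped into (−180°, 180°]: 38.417°.
Δφ = -22.455 − 52.881 = -75.336°.
a = sin²(Δφ/2) + cos φ₁ · cos φ₂ · sin²(Δλ/2) = 0.433795.
c = 2·atan2(√a, √(1−a)) = 1.43800 rad → d = 6371·c ≈ 9161.48 km.

9161 km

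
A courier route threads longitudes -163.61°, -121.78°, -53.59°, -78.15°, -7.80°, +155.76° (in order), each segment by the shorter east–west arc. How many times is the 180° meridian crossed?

0

Leg 1: -163.61° → -121.78°, shortest Δλ = 41.83° (east) — does not cross 180°.
Leg 2: -121.78° → -53.59°, shortest Δλ = 68.19° (east) — does not cross 180°.
Leg 3: -53.59° → -78.15°, shortest Δλ = -24.56° (west) — does not cross 180°.
Leg 4: -78.15° → -7.80°, shortest Δλ = 70.35° (east) — does not cross 180°.
Leg 5: -7.80° → +155.76°, shortest Δλ = 163.56° (east) — does not cross 180°.
Total crossings: 0.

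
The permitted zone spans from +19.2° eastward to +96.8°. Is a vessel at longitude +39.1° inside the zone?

Yes

Band width going east from +19.2° to +96.8°: ((96.8 − 19.2) mod 360) = 77.6°.
Offset of +39.1° east of the west edge: ((39.1 − 19.2) mod 360) = 19.9°.
19.9° ≤ 77.6° ⇒ inside.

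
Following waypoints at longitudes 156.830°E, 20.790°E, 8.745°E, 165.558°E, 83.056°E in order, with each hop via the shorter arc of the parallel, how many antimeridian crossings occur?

0

Leg 1: +156.830° → +20.790°, shortest Δλ = -136.04° (west) — does not cross 180°.
Leg 2: +20.790° → +8.745°, shortest Δλ = -12.045° (west) — does not cross 180°.
Leg 3: +8.745° → +165.558°, shortest Δλ = 156.813° (east) — does not cross 180°.
Leg 4: +165.558° → +83.056°, shortest Δλ = -82.502° (west) — does not cross 180°.
Total crossings: 0.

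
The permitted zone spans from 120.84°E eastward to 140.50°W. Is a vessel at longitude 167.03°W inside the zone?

Yes

Band width going east from +120.84° to -140.50°: ((-140.50 − 120.84) mod 360) = 98.66°.
Offset of -167.03° east of the west edge: ((-167.03 − 120.84) mod 360) = 72.13°.
72.13° ≤ 98.66° ⇒ inside.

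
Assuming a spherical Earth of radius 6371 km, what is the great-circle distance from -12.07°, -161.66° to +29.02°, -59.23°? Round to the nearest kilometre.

11852 km

Δλ = -59.23 − -161.66 = 102.43°.
Δφ = 29.02 − -12.07 = 41.09°.
a = sin²(Δφ/2) + cos φ₁ · cos φ₂ · sin²(Δλ/2) = 0.642751.
c = 2·atan2(√a, √(1−a)) = 1.86033 rad → d = 6371·c ≈ 11852.14 km.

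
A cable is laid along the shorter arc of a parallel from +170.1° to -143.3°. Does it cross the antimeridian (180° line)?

Yes

Naïve |-143.3 − 170.1| = 313.4° > 180°, so the shorter arc goes the other way round — across 180°.
Signed shortest Δλ = ((-143.3 − 170.1 + 180) mod 360) − 180 = 46.6°.
Going east by 46.6° from +170.1° passes through 180° before reaching -143.3°.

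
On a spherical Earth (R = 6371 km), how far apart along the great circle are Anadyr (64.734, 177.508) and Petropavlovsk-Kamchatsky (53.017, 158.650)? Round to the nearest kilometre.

Δλ = 158.650 − 177.508 = -18.858°.
Δφ = 53.017 − 64.734 = -11.717°.
a = sin²(Δφ/2) + cos φ₁ · cos φ₂ · sin²(Δλ/2) = 0.017310.
c = 2·atan2(√a, √(1−a)) = 0.26390 rad → d = 6371·c ≈ 1681.31 km.

1681 km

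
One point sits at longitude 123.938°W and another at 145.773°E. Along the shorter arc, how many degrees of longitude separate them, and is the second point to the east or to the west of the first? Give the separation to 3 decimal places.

90.289° west

Raw difference: 145.773 − -123.938 = 269.711°.
Normalise into (−180°, 180°]: 269.711° − 360° = -90.289°.
Negative ⇒ the second point lies to the west; separation 90.289°.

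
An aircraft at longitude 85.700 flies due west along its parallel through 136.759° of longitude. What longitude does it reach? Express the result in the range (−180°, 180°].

-51.059°

Start at +85.700°; shift −136.759° → -51.059°.
-51.059° already lies in (−180°, 180°].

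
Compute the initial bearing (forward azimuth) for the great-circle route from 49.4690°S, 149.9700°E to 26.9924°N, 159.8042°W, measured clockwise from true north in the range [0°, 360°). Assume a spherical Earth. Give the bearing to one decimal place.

Δλ = -159.8042 − 149.9700 = -309.7742°; wrapped into (−180°, 180°]: 50.2258°.
θ = atan2( sin Δλ · cos φ₂ , cos φ₁ · sin φ₂ − sin φ₁ · cos φ₂ · cos Δλ )
  = atan2(0.68485, 0.72824) = 43.241° → normalised to [0°, 360°): 43.241°.

43.2°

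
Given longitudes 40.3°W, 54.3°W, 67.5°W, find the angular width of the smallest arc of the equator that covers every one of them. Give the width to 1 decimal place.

Sort the longitudes: -67.5°, -54.3°, -40.3°.
Eastward gaps between consecutive values (wrapping around): 13.2°, 14.0°, 332.8°.
Largest gap = 332.8° ⇒ minimal covering band is its complement: 360° − 332.8° = 27.2°.
Band runs from -67.5° eastward to -40.3°.

27.2°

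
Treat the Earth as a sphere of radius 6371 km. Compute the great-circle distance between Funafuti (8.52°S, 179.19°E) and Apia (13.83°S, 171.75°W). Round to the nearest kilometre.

1151 km

Δλ = -171.75 − 179.19 = -350.94°; wrapped into (−180°, 180°]: 9.06°.
Δφ = -13.83 − -8.52 = -5.31°.
a = sin²(Δφ/2) + cos φ₁ · cos φ₂ · sin²(Δλ/2) = 0.008136.
c = 2·atan2(√a, √(1−a)) = 0.18065 rad → d = 6371·c ≈ 1150.89 km.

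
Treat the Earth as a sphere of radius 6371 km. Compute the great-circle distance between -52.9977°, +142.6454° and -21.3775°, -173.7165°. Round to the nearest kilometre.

5097 km

Δλ = -173.7165 − 142.6454 = -316.3619°; wrapped into (−180°, 180°]: 43.6381°.
Δφ = -21.3775 − -52.9977 = 31.6202°.
a = sin²(Δφ/2) + cos φ₁ · cos φ₂ · sin²(Δλ/2) = 0.151650.
c = 2·atan2(√a, √(1−a)) = 0.80001 rad → d = 6371·c ≈ 5096.86 km.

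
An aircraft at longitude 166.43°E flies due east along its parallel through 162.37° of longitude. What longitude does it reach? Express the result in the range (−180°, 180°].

Start at +166.43°; shift +162.37° → +328.80°.
+328.80° lies outside (−180°, 180°]; subtract 360° → -31.20°.

31.20°W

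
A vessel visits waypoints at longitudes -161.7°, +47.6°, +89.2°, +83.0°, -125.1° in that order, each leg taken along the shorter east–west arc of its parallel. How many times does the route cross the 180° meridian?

2

Leg 1: -161.7° → +47.6°, shortest Δλ = -150.7° (west) — crosses 180°.
Leg 2: +47.6° → +89.2°, shortest Δλ = 41.6° (east) — does not cross 180°.
Leg 3: +89.2° → +83.0°, shortest Δλ = -6.2° (west) — does not cross 180°.
Leg 4: +83.0° → -125.1°, shortest Δλ = 151.9° (east) — crosses 180°.
Total crossings: 2.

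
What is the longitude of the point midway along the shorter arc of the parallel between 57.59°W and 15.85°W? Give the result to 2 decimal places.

36.72°W

Signed shortest Δλ from -57.59° to -15.85° is +41.74°.
Midpoint longitude = -57.59° + (+41.74°)/2 = -57.59° + 20.87° = -36.72°.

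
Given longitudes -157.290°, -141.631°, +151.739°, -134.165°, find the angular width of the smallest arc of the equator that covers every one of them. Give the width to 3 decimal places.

Sort the longitudes: -157.290°, -141.631°, -134.165°, +151.739°.
Eastward gaps between consecutive values (wrapping around): 15.659°, 7.466°, 285.904°, 50.971°.
Largest gap = 285.904° ⇒ minimal covering band is its complement: 360° − 285.904° = 74.096°.
Band runs from +151.739° eastward to -134.165°, crossing the antimeridian.

74.096°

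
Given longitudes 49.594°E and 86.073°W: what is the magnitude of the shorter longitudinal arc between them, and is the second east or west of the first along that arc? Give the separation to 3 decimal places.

Raw difference: -86.073 − 49.594 = -135.667°.
Normalise into (−180°, 180°]: -135.667° stays -135.667°.
Negative ⇒ the second point lies to the west; separation 135.667°.

135.667° west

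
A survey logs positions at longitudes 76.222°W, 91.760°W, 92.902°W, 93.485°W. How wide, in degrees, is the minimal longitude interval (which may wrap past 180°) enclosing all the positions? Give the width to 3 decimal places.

Sort the longitudes: -93.485°, -92.902°, -91.760°, -76.222°.
Eastward gaps between consecutive values (wrapping around): 0.583°, 1.142°, 15.538°, 342.737°.
Largest gap = 342.737° ⇒ minimal covering band is its complement: 360° − 342.737° = 17.263°.
Band runs from -93.485° eastward to -76.222°.

17.263°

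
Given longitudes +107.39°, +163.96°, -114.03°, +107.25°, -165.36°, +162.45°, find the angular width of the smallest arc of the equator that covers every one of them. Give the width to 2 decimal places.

Sort the longitudes: -165.36°, -114.03°, +107.25°, +107.39°, +162.45°, +163.96°.
Eastward gaps between consecutive values (wrapping around): 51.33°, 221.28°, 0.14°, 55.06°, 1.51°, 30.68°.
Largest gap = 221.28° ⇒ minimal covering band is its complement: 360° − 221.28° = 138.72°.
Band runs from +107.25° eastward to -114.03°, crossing the antimeridian.

138.72°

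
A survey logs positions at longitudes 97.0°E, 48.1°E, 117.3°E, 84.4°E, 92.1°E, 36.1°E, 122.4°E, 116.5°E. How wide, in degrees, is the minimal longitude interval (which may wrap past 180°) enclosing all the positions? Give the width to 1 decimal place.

86.3°

Sort the longitudes: +36.1°, +48.1°, +84.4°, +92.1°, +97.0°, +116.5°, +117.3°, +122.4°.
Eastward gaps between consecutive values (wrapping around): 12.0°, 36.3°, 7.7°, 4.9°, 19.5°, 0.8°, 5.1°, 273.7°.
Largest gap = 273.7° ⇒ minimal covering band is its complement: 360° − 273.7° = 86.3°.
Band runs from +36.1° eastward to +122.4°.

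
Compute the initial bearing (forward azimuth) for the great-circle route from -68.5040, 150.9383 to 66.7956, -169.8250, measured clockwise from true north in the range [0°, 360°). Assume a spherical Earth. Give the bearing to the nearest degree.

Δλ = -169.8250 − 150.9383 = -320.7633°; wrapped into (−180°, 180°]: 39.2367°.
θ = atan2( sin Δλ · cos φ₂ , cos φ₁ · sin φ₂ − sin φ₁ · cos φ₂ · cos Δλ )
  = atan2(0.24922, 0.62074) = 21.875° → normalised to [0°, 360°): 21.875°.

22°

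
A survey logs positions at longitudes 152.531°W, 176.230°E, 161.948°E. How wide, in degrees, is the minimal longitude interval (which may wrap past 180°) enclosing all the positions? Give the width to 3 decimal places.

Sort the longitudes: -152.531°, +161.948°, +176.230°.
Eastward gaps between consecutive values (wrapping around): 314.479°, 14.282°, 31.239°.
Largest gap = 314.479° ⇒ minimal covering band is its complement: 360° − 314.479° = 45.521°.
Band runs from +161.948° eastward to -152.531°, crossing the antimeridian.

45.521°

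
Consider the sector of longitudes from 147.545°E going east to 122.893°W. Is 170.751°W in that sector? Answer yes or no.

Band width going east from +147.545° to -122.893°: ((-122.893 − 147.545) mod 360) = 89.562°.
Offset of -170.751° east of the west edge: ((-170.751 − 147.545) mod 360) = 41.704°.
41.704° ≤ 89.562° ⇒ inside.

Yes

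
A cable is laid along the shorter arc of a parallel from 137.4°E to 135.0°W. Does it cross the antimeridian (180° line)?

Naïve |-135.0 − 137.4| = 272.4° > 180°, so the shorter arc goes the other way round — across 180°.
Signed shortest Δλ = ((-135.0 − 137.4 + 180) mod 360) − 180 = 87.6°.
Going east by 87.6° from +137.4° passes through 180° before reaching -135.0°.

Yes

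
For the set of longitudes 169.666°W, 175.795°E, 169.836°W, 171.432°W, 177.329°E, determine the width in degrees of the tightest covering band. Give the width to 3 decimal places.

14.539°

Sort the longitudes: -171.432°, -169.836°, -169.666°, +175.795°, +177.329°.
Eastward gaps between consecutive values (wrapping around): 1.596°, 0.170°, 345.461°, 1.534°, 11.239°.
Largest gap = 345.461° ⇒ minimal covering band is its complement: 360° − 345.461° = 14.539°.
Band runs from +175.795° eastward to -169.666°, crossing the antimeridian.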